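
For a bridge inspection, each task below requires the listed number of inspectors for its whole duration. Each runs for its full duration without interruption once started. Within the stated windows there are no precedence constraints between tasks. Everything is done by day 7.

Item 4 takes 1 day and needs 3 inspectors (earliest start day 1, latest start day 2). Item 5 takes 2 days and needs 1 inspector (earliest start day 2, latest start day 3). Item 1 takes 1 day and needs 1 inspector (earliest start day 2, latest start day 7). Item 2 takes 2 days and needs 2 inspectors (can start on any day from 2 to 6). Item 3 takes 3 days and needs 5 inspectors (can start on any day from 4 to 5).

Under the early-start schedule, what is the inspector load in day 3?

At early start, day 3 has: Item 5, Item 2.
Demand: 1 + 2 = 3.

3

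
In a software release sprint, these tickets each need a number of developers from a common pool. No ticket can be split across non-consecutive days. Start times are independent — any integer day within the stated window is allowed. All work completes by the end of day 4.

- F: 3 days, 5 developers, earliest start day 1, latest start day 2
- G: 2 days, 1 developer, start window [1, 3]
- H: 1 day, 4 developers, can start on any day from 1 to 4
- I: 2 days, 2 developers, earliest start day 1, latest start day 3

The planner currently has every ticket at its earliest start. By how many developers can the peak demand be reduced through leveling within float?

5

Early-start peak: d1:12  d2:8  d3:5  d4:0 ⇒ 12.
Leveled (F@1, G@1, H@4, I@3): d1:6  d2:6  d3:7  d4:6 ⇒ 7.
Reduction 12 − 7 = 5.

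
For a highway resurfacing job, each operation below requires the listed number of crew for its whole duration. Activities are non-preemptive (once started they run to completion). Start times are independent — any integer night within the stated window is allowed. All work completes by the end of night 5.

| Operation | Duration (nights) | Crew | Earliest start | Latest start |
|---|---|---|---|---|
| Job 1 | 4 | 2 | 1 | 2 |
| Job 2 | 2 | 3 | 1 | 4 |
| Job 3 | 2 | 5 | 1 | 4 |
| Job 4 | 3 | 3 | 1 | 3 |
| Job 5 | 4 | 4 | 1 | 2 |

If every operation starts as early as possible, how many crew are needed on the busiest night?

17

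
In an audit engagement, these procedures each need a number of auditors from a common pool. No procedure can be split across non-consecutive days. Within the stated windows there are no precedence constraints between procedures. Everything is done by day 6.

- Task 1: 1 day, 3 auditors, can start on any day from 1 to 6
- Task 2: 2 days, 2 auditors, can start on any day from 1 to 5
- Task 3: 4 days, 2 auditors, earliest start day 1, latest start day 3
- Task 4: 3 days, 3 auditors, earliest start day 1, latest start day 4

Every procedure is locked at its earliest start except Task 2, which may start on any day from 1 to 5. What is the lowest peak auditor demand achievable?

Task 2@1: d1:10  d2:7  d3:5  d4:2  d5:0  d6:0 → peak 10
Task 2@2: d1:8  d2:7  d3:7  d4:2  d5:0  d6:0 → peak 8
Task 2@3: d1:8  d2:5  d3:7  d4:4  d5:0  d6:0 → peak 8
Task 2@4: d1:8  d2:5  d3:5  d4:4  d5:2  d6:0 → peak 8
Task 2@5: d1:8  d2:5  d3:5  d4:2  d5:2  d6:2 → peak 8
Best is Task 2@2, peak 8.

8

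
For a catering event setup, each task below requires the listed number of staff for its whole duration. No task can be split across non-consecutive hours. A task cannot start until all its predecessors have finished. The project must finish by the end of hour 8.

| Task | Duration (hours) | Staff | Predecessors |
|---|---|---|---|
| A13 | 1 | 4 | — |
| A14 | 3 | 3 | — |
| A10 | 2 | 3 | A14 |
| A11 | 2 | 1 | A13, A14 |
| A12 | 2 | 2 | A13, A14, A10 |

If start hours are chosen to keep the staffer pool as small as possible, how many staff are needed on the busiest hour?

Early-start (A13@1, A14@1, A10@4, A11@4, A12@6) gives peak 7: h1:7  h2:3  h3:3  h4:4  h5:4  h6:2  h7:2  h8:0.
Shift A14→2, A10→5, A11→5, A12→7.
Schedule A13@1, A14@2, A10@5, A11@5, A12@7: h1:4  h2:3  h3:3  h4:3  h5:4  h6:4  h7:2  h8:2 — peak 4.
Total staffer-hours = 25 over 8 hours ⇒ peak ≥ ⌈25/8⌉ = 4, so 4 is optimal.

4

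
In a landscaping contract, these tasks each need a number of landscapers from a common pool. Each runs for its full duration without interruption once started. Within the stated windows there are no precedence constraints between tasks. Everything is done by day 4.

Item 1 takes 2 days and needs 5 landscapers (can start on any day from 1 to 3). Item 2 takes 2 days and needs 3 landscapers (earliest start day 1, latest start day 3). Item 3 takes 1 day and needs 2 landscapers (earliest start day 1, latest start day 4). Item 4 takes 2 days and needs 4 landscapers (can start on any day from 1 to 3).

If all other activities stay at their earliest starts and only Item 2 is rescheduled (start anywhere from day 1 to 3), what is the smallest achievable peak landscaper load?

11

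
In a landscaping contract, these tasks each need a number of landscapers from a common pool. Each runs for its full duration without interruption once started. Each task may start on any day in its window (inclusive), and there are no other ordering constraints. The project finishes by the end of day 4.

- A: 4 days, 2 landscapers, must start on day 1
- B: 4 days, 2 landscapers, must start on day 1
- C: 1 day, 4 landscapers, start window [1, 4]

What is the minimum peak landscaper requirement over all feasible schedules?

8

Schedule A@1, B@1, C@1: d1:8  d2:4  d3:4  d4:4 — peak 8.
No arrangement of the 4 feasible schedules does better.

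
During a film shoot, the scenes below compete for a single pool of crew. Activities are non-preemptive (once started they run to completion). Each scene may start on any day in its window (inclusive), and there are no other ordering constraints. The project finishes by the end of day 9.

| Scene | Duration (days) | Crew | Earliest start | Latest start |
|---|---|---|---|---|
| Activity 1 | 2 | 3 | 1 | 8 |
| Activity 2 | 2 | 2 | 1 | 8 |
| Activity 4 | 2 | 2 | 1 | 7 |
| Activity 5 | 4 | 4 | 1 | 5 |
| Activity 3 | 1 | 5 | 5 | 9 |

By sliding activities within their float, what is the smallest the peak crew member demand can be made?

5

Early-start (Activity 1@1, Activity 2@1, Activity 4@1, Activity 5@1, Activity 3@5) gives peak 11: d1:11  d2:11  d3:4  d4:4  d5:5  d6:0  d7:0  d8:0  d9:0.
Shift Activity 4→3, Activity 5→5, Activity 3→9.
Schedule Activity 1@1, Activity 2@1, Activity 4@3, Activity 5@5, Activity 3@9: d1:5  d2:5  d3:2  d4:2  d5:4  d6:4  d7:4  d8:4  d9:5 — peak 5.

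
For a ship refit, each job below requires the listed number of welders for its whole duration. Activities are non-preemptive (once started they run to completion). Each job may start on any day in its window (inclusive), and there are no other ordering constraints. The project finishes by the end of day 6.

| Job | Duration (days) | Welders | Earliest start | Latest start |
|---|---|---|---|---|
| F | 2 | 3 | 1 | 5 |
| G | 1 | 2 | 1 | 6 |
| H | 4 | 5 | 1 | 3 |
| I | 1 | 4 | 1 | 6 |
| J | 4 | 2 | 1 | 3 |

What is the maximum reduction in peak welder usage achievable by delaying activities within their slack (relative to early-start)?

Early-start peak: d1:16  d2:10  d3:7  d4:7  d5:0  d6:0 ⇒ 16.
Leveled (F@1, G@1, H@3, I@2, J@3): d1:5  d2:7  d3:7  d4:7  d5:7  d6:7 ⇒ 7.
Reduction 16 − 7 = 9.

9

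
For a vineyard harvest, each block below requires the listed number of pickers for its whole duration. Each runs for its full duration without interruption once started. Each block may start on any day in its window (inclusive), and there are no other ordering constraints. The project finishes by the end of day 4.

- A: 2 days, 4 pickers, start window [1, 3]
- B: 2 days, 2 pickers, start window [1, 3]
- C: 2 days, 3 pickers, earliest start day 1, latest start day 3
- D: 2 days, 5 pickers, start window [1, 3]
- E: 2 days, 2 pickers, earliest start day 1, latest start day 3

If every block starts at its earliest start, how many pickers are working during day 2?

At early start, day 2 has: A, B, C, D, E.
Demand: 4 + 2 + 3 + 5 + 2 = 16.

16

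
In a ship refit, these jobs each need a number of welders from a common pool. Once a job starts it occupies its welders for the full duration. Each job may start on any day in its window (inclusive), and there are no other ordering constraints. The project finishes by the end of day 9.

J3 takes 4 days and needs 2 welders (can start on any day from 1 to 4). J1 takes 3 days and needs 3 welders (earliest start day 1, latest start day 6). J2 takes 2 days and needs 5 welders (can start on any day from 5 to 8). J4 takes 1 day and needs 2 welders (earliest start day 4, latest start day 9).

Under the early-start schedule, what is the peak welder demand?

5

Early-start schedule: J3@1, J1@1, J2@5, J4@4.
Load per day: day 1: 5, day 2: 5, day 3: 5, day 4: 4, day 5: 5, day 6: 5, day 7: 0, day 8: 0, day 9: 0.
Peak is 5.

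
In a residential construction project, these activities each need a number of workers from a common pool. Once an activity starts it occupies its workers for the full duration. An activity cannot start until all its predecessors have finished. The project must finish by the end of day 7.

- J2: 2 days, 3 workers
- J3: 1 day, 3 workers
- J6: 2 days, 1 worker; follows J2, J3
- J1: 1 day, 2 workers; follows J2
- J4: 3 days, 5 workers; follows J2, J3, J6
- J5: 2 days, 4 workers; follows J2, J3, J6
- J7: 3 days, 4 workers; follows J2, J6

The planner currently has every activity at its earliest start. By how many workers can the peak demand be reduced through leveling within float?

Early-start peak: d1:6  d2:3  d3:3  d4:1  d5:13  d6:13  d7:9 ⇒ 13.
Leveled (J2@1, J3@1, J6@3, J1@3, J4@5, J5@5, J7@5): d1:6  d2:3  d3:3  d4:1  d5:13  d6:13  d7:9 ⇒ 13.
Reduction 13 − 13 = 0.

0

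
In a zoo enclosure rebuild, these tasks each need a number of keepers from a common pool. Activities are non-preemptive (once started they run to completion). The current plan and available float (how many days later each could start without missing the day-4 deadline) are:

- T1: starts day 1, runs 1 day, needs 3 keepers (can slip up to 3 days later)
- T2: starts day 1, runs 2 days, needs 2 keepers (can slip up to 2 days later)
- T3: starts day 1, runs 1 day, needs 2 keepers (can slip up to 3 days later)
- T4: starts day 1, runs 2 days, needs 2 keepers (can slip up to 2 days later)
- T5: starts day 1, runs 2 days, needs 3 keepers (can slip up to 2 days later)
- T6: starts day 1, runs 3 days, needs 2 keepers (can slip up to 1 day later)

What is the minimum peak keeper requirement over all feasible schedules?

7

Early-start (T1@1, T2@1, T3@1, T4@1, T5@1, T6@1) gives peak 14: d1:14  d2:9  d3:2  d4:0.
Shift T4→2, T5→3, T6→2.
Schedule T1@1, T2@1, T3@1, T4@2, T5@3, T6@2: d1:7  d2:6  d3:7  d4:5 — peak 7.
Total keeper-days = 25 over 4 days ⇒ peak ≥ ⌈25/4⌉ = 7, so 7 is optimal.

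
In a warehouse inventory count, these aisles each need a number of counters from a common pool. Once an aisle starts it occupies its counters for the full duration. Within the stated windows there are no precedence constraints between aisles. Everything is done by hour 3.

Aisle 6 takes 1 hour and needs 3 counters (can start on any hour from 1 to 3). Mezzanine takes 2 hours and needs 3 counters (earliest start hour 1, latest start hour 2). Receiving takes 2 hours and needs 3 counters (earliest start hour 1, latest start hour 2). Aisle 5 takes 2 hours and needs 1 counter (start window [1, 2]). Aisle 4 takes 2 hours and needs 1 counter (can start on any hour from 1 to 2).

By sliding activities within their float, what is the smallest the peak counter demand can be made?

Early-start (Aisle 6@1, Mezzanine@1, Receiving@1, Aisle 5@1, Aisle 4@1) gives peak 11: h1:11  h2:8  h3:0.
Shift Receiving→2.
Schedule Aisle 6@1, Mezzanine@1, Receiving@2, Aisle 5@1, Aisle 4@1: h1:8  h2:8  h3:3 — peak 8.

8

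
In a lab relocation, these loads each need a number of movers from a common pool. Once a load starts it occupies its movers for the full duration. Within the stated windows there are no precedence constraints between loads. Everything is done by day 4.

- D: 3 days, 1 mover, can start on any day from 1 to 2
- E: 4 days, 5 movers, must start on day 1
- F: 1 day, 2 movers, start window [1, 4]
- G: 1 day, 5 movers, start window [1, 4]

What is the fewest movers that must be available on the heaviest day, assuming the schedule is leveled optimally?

10

Early-start (D@1, E@1, F@1, G@1) gives peak 13: d1:13  d2:6  d3:6  d4:5.
Shift G→4.
Schedule D@1, E@1, F@1, G@4: d1:8  d2:6  d3:6  d4:10 — peak 10.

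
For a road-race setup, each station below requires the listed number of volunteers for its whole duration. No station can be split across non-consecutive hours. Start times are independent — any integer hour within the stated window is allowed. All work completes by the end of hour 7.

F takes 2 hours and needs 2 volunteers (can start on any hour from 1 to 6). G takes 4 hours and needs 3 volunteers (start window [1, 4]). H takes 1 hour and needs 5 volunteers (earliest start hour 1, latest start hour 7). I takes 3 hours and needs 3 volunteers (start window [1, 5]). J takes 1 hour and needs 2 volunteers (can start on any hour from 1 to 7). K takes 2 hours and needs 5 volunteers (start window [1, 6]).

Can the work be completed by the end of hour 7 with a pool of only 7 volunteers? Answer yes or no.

yes

Schedule F@1, G@2, H@1, I@3, J@2, K@6: h1:7  h2:7  h3:6  h4:6  h5:6  h6:5  h7:5 — peak 7 ≤ 7.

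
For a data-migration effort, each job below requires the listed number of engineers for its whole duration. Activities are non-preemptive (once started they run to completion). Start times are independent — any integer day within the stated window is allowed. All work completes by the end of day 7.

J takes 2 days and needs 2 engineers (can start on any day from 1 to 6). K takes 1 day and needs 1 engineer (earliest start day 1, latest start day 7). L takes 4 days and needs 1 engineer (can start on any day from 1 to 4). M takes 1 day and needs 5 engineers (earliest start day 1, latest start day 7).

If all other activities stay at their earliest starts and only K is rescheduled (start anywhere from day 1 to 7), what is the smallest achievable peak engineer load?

8

K@1: d1:9  d2:3  d3:1  d4:1  d5:0  d6:0  d7:0 → peak 9
K@2: d1:8  d2:4  d3:1  d4:1  d5:0  d6:0  d7:0 → peak 8
K@3: d1:8  d2:3  d3:2  d4:1  d5:0  d6:0  d7:0 → peak 8
K@4: d1:8  d2:3  d3:1  d4:2  d5:0  d6:0  d7:0 → peak 8
K@5: d1:8  d2:3  d3:1  d4:1  d5:1  d6:0  d7:0 → peak 8
K@6: d1:8  d2:3  d3:1  d4:1  d5:0  d6:1  d7:0 → peak 8
K@7: d1:8  d2:3  d3:1  d4:1  d5:0  d6:0  d7:1 → peak 8
Best is K@2, peak 8.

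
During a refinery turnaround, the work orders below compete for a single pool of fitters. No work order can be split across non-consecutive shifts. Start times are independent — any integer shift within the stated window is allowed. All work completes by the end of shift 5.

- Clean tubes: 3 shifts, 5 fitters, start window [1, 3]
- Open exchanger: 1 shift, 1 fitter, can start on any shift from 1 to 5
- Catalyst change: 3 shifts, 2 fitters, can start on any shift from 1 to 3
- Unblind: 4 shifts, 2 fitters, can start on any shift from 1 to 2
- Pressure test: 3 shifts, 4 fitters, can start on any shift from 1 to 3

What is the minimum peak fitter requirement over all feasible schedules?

Early-start (Clean tubes@1, Open exchanger@1, Catalyst change@1, Unblind@1, Pressure test@1) gives peak 14: s1:14  s2:13  s3:13  s4:2  s5:0.
Shift Pressure test→2.
Schedule Clean tubes@1, Open exchanger@1, Catalyst change@1, Unblind@1, Pressure test@2: s1:10  s2:13  s3:13  s4:6  s5:0 — peak 13.

13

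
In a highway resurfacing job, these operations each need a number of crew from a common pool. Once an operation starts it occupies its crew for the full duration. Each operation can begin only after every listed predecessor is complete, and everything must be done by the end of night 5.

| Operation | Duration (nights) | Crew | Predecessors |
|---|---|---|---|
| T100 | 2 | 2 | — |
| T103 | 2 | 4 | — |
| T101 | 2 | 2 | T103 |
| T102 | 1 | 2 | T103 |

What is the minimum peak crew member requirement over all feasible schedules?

Early-start (T100@1, T103@1, T101@3, T102@3) gives peak 6: n1:6  n2:6  n3:4  n4:2  n5:0.
Shift T100→3, T102→5.
Schedule T100@3, T103@1, T101@3, T102@5: n1:4  n2:4  n3:4  n4:4  n5:2 — peak 4.
Total crew member-nights = 18 over 5 nights ⇒ peak ≥ ⌈18/5⌉ = 4, so 4 is optimal.

4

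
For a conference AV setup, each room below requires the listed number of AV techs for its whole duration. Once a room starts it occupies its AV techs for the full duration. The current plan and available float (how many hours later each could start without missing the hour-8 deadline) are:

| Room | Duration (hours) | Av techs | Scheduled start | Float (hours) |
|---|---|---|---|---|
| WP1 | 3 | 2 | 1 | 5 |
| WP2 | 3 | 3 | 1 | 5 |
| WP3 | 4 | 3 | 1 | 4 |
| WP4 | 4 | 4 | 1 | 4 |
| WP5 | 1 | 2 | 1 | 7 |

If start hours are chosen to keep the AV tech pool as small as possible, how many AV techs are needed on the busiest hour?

6

Early-start (WP1@1, WP2@1, WP3@1, WP4@1, WP5@1) gives peak 14: h1:14  h2:12  h3:12  h4:7  h5:0  h6:0  h7:0  h8:0.
Shift WP2→5, WP3→5, WP5→4.
Schedule WP1@1, WP2@5, WP3@5, WP4@1, WP5@4: h1:6  h2:6  h3:6  h4:6  h5:6  h6:6  h7:6  h8:3 — peak 6.
Total AV tech-hours = 45 over 8 hours ⇒ peak ≥ ⌈45/8⌉ = 6, so 6 is optimal.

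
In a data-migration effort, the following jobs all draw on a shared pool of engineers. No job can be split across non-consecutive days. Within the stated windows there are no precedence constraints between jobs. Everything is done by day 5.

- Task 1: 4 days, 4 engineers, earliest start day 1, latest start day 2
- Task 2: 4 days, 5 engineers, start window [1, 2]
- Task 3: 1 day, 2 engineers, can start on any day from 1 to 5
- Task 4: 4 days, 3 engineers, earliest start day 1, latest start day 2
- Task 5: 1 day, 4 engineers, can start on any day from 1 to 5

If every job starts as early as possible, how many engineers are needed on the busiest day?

18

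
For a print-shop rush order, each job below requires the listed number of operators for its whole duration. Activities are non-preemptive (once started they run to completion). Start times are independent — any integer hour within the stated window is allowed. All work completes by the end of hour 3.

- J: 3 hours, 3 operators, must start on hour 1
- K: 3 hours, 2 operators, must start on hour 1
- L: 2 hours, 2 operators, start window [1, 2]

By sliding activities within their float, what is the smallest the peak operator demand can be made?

7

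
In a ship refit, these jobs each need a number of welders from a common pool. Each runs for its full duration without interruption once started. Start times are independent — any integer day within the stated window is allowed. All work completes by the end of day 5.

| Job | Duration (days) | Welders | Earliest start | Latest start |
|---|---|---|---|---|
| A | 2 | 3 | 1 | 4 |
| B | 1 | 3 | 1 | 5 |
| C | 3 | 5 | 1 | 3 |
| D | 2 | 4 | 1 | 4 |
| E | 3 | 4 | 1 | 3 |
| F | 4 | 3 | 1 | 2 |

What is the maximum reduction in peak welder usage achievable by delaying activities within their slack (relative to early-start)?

Early-start peak: d1:22  d2:19  d3:12  d4:3  d5:0 ⇒ 22.
Leveled (A@1, B@1, C@1, D@4, E@3, F@2): d1:11  d2:11  d3:12  d4:11  d5:11 ⇒ 12.
Reduction 22 − 12 = 10.

10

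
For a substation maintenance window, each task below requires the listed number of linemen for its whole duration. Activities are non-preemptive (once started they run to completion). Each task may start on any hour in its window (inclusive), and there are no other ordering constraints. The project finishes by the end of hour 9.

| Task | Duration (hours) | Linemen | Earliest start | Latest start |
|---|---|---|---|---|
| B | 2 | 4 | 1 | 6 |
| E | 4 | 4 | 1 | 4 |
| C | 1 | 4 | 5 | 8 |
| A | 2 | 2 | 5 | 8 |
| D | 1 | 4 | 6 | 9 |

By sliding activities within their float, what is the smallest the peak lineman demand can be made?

6

Early-start (B@1, E@1, C@5, A@5, D@6) gives peak 8: h1:8  h2:8  h3:4  h4:4  h5:6  h6:6  h7:0  h8:0  h9:0.
Shift E→3, C→7, D→8.
Schedule B@1, E@3, C@7, A@5, D@8: h1:4  h2:4  h3:4  h4:4  h5:6  h6:6  h7:4  h8:4  h9:0 — peak 6.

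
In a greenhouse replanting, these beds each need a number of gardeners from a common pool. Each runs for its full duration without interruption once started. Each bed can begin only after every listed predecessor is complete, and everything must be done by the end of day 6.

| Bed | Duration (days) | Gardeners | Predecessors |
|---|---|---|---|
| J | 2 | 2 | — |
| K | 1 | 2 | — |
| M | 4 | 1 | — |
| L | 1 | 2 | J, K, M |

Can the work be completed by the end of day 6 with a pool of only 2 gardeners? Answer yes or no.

The minimum achievable peak is 3; 2 < 3, so no feasible schedule stays within the cap.

no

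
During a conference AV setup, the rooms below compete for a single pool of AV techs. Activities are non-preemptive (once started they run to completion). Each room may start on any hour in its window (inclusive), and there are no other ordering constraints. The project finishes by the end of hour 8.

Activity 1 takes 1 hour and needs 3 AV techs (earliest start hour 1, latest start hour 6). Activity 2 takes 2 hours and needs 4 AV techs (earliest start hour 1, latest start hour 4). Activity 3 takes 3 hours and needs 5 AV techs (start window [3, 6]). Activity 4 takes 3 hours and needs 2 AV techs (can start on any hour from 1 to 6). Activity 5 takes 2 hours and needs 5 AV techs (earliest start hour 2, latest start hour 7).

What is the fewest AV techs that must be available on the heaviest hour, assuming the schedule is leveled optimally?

Early-start (Activity 1@1, Activity 2@1, Activity 3@3, Activity 4@1, Activity 5@2) gives peak 12: h1:9  h2:11  h3:12  h4:5  h5:5  h6:0  h7:0  h8:0.
Shift Activity 2→2, Activity 3→4, Activity 5→7.
Schedule Activity 1@1, Activity 2@2, Activity 3@4, Activity 4@1, Activity 5@7: h1:5  h2:6  h3:6  h4:5  h5:5  h6:5  h7:5  h8:5 — peak 6.
Total AV tech-hours = 42 over 8 hours ⇒ peak ≥ ⌈42/8⌉ = 6, so 6 is optimal.

6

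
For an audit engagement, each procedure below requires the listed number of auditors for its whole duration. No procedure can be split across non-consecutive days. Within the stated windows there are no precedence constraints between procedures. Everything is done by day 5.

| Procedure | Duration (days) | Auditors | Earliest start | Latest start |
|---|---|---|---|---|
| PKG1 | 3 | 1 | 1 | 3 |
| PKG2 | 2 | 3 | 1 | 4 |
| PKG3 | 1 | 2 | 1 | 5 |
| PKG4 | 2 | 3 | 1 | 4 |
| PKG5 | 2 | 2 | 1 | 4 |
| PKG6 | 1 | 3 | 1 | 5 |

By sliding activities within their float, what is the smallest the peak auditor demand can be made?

Early-start (PKG1@1, PKG2@1, PKG3@1, PKG4@1, PKG5@1, PKG6@1) gives peak 14: d1:14  d2:9  d3:1  d4:0  d5:0.
Shift PKG4→3, PKG5→2, PKG6→4.
Schedule PKG1@1, PKG2@1, PKG3@1, PKG4@3, PKG5@2, PKG6@4: d1:6  d2:6  d3:6  d4:6  d5:0 — peak 6.

6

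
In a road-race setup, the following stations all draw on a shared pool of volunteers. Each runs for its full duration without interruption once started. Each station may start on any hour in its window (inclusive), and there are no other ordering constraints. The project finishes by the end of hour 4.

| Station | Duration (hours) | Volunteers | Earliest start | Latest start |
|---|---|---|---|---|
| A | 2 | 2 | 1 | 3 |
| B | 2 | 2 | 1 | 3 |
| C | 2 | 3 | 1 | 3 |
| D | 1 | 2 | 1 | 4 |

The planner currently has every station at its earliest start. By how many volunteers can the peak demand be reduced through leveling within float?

Early-start peak: h1:9  h2:7  h3:0  h4:0 ⇒ 9.
Leveled (A@1, B@1, C@3, D@3): h1:4  h2:4  h3:5  h4:3 ⇒ 5.
Reduction 9 − 5 = 4.

4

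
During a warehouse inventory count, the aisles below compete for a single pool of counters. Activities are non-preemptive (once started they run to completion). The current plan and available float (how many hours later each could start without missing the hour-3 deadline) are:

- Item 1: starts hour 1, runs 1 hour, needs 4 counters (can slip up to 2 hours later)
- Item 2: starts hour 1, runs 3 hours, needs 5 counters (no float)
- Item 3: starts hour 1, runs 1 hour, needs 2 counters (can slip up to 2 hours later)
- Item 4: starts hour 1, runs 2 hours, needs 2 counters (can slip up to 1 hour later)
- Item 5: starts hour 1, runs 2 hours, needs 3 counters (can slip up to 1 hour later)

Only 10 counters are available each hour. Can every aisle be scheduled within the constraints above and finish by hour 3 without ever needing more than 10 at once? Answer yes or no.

Total counter-hours = 31; over 3 hours the average is 31/3 > 10, so some hour must exceed 10.

no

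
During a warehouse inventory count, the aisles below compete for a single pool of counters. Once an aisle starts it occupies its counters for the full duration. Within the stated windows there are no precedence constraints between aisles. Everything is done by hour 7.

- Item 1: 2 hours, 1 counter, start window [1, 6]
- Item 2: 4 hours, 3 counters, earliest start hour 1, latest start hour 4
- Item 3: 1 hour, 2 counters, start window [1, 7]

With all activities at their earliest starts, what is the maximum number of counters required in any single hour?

6

Early-start schedule: Item 1@1, Item 2@1, Item 3@1.
Load per hour: hour 1: 6, hour 2: 4, hour 3: 3, hour 4: 3, hour 5: 0, hour 6: 0, hour 7: 0.
Peak is 6.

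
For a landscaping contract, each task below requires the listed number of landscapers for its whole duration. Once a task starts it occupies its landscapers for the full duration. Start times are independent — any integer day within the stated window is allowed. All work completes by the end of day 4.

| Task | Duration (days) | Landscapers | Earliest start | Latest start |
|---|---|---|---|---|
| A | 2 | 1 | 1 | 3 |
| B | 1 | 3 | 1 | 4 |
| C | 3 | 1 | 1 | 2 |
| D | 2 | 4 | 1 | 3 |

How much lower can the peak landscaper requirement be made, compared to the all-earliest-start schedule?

4

Early-start peak: d1:9  d2:6  d3:1  d4:0 ⇒ 9.
Leveled (A@1, B@1, C@1, D@3): d1:5  d2:2  d3:5  d4:4 ⇒ 5.
Reduction 9 − 5 = 4.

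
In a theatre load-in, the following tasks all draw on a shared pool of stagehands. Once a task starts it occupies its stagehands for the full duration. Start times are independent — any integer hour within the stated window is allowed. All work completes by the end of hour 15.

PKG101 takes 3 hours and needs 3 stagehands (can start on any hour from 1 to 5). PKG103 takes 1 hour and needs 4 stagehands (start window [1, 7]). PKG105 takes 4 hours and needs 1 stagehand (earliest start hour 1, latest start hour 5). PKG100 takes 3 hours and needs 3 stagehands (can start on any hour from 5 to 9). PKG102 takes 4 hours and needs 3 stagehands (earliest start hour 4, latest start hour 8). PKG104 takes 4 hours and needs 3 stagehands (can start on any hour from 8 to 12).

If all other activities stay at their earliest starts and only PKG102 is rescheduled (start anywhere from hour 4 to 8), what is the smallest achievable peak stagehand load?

8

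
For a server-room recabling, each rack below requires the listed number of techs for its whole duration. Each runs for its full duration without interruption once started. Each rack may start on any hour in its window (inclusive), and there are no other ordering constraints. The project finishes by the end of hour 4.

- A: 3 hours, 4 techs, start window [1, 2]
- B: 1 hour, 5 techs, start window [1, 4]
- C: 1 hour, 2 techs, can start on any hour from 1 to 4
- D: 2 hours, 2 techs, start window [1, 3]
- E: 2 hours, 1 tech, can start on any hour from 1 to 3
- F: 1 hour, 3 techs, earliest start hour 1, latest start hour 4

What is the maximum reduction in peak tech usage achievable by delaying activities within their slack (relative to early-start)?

10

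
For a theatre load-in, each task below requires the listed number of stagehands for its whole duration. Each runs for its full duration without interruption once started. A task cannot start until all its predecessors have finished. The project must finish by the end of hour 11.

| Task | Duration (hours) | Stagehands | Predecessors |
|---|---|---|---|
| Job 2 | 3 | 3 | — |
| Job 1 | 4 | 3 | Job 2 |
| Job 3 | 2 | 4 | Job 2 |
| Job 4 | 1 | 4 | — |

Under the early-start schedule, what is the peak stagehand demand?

7

Early-start schedule: Job 2@1, Job 1@4, Job 3@4, Job 4@1.
Load per hour: hour 1: 7, hour 2: 3, hour 3: 3, hour 4: 7, hour 5: 7, hour 6: 3, hour 7: 3, hour 8: 0, hour 9: 0, hour 10: 0, hour 11: 0.
Peak is 7.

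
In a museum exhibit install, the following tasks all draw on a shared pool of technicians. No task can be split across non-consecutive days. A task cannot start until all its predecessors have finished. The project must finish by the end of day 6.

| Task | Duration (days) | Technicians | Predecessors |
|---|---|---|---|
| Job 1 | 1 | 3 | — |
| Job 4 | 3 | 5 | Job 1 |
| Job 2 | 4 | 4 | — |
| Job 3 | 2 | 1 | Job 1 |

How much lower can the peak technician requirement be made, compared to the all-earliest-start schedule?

1

Early-start peak: d1:7  d2:10  d3:10  d4:9  d5:0  d6:0 ⇒ 10.
Leveled (Job 1@1, Job 4@2, Job 2@1, Job 3@5): d1:7  d2:9  d3:9  d4:9  d5:1  d6:1 ⇒ 9.
Reduction 10 − 9 = 1.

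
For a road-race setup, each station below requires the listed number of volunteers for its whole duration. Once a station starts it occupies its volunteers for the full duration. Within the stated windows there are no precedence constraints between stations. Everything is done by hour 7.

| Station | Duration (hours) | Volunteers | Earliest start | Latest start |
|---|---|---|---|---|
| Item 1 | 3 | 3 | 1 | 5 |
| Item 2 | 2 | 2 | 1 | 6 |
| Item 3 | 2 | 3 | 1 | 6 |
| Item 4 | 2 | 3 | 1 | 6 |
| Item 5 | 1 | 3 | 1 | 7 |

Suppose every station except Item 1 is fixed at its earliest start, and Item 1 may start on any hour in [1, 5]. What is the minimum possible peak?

Item 1@1: h1:14  h2:11  h3:3  h4:0  h5:0  h6:0  h7:0 → peak 14
Item 1@2: h1:11  h2:11  h3:3  h4:3  h5:0  h6:0  h7:0 → peak 11
Item 1@3: h1:11  h2:8  h3:3  h4:3  h5:3  h6:0  h7:0 → peak 11
Item 1@4: h1:11  h2:8  h3:0  h4:3  h5:3  h6:3  h7:0 → peak 11
Item 1@5: h1:11  h2:8  h3:0  h4:0  h5:3  h6:3  h7:3 → peak 11
Best is Item 1@2, peak 11.

11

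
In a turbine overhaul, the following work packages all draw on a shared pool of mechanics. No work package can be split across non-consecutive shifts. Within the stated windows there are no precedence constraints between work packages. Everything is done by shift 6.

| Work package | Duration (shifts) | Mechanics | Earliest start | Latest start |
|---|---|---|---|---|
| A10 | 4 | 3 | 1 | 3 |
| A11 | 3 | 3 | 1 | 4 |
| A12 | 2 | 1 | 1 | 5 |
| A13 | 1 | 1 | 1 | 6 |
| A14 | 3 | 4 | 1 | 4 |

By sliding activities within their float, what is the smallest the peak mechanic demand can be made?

7

Early-start (A10@1, A11@1, A12@1, A13@1, A14@1) gives peak 12: s1:12  s2:11  s3:10  s4:3  s5:0  s6:0.
Shift A13→3, A14→4.
Schedule A10@1, A11@1, A12@1, A13@3, A14@4: s1:7  s2:7  s3:7  s4:7  s5:4  s6:4 — peak 7.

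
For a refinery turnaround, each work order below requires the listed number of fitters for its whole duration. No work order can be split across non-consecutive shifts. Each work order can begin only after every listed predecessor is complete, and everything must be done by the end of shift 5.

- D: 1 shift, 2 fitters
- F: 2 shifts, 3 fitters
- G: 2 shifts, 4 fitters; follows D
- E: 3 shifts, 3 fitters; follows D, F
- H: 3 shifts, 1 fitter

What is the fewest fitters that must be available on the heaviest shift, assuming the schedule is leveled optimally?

7

Early-start (D@1, F@1, G@2, E@3, H@1) gives peak 8: s1:6  s2:8  s3:8  s4:3  s5:3.
Shift G→4.
Schedule D@1, F@1, G@4, E@3, H@1: s1:6  s2:4  s3:4  s4:7  s5:7 — peak 7.
No arrangement of the 15 feasible schedules does better.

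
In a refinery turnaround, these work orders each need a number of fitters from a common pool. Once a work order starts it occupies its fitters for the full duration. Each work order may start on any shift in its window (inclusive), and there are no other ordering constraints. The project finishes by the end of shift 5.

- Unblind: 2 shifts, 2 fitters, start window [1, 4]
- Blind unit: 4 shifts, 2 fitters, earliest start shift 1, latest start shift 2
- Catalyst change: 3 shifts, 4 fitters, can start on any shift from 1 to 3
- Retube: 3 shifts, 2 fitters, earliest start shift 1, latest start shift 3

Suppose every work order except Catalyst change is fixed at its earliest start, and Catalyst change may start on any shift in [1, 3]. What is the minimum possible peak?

Catalyst change@1: s1:10  s2:10  s3:8  s4:2  s5:0 → peak 10
Catalyst change@2: s1:6  s2:10  s3:8  s4:6  s5:0 → peak 10
Catalyst change@3: s1:6  s2:6  s3:8  s4:6  s5:4 → peak 8
Best is Catalyst change@3, peak 8.

8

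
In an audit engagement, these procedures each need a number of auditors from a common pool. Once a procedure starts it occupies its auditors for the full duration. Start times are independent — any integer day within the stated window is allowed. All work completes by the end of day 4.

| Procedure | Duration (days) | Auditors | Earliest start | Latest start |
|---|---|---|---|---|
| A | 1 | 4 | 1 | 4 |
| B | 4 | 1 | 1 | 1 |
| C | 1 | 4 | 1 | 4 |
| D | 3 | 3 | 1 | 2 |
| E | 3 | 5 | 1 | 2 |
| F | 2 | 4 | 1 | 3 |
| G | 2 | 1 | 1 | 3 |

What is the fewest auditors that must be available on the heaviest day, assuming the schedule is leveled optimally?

13

Early-start (A@1, B@1, C@1, D@1, E@1, F@1, G@1) gives peak 22: d1:22  d2:14  d3:9  d4:1.
Shift E→2, F→3.
Schedule A@1, B@1, C@1, D@1, E@2, F@3, G@1: d1:13  d2:10  d3:13  d4:10 — peak 13.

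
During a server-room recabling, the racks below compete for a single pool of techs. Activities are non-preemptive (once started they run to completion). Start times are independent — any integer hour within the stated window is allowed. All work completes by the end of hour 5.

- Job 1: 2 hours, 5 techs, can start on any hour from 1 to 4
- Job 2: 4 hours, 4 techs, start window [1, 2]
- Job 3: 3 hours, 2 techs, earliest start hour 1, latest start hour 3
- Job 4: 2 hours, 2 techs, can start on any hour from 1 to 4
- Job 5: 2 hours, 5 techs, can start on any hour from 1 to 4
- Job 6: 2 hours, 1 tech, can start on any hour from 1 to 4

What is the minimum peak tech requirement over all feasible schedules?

Early-start (Job 1@1, Job 2@1, Job 3@1, Job 4@1, Job 5@1, Job 6@1) gives peak 19: h1:19  h2:19  h3:6  h4:4  h5:0.
Shift Job 4→3, Job 5→4.
Schedule Job 1@1, Job 2@1, Job 3@1, Job 4@3, Job 5@4, Job 6@1: h1:12  h2:12  h3:8  h4:11  h5:5 — peak 12.

12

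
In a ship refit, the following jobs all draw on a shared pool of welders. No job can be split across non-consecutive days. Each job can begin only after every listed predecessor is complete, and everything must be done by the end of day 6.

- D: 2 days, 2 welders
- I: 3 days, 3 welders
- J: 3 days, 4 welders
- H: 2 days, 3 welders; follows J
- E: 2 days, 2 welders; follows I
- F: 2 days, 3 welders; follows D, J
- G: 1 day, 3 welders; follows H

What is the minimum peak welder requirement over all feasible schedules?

9

Schedule D@1, I@1, J@1, H@4, E@4, F@4, G@6: d1:9  d2:9  d3:7  d4:8  d5:8  d6:3 — peak 9.
No arrangement of the 15 feasible schedules does better.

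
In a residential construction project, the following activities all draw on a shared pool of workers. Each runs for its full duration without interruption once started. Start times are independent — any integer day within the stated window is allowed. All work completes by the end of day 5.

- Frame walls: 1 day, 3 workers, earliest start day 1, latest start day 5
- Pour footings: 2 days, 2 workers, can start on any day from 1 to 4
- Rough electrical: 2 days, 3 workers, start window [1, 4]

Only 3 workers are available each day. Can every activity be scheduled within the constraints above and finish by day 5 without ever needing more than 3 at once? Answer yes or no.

Schedule Frame walls@1, Pour footings@2, Rough electrical@4: d1:3  d2:2  d3:2  d4:3  d5:3 — peak 3 ≤ 3.

yes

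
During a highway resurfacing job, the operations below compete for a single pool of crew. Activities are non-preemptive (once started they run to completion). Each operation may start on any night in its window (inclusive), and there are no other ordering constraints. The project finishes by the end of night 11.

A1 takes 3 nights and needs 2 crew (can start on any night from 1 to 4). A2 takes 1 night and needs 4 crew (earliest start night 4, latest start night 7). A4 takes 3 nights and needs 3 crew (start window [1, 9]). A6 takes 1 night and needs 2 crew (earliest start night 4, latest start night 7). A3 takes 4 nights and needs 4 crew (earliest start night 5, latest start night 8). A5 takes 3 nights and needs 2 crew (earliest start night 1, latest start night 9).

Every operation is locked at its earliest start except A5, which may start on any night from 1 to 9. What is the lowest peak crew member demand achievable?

6

A5@1: n1:7  n2:7  n3:7  n4:6  n5:4  n6:4  n7:4  n8:4  n9:0  n10:0  n11:0 → peak 7
A5@2: n1:5  n2:7  n3:7  n4:8  n5:4  n6:4  n7:4  n8:4  n9:0  n10:0  n11:0 → peak 8
A5@3: n1:5  n2:5  n3:7  n4:8  n5:6  n6:4  n7:4  n8:4  n9:0  n10:0  n11:0 → peak 8
A5@4: n1:5  n2:5  n3:5  n4:8  n5:6  n6:6  n7:4  n8:4  n9:0  n10:0  n11:0 → peak 8
A5@5: n1:5  n2:5  n3:5  n4:6  n5:6  n6:6  n7:6  n8:4  n9:0  n10:0  n11:0 → peak 6
A5@6: n1:5  n2:5  n3:5  n4:6  n5:4  n6:6  n7:6  n8:6  n9:0  n10:0  n11:0 → peak 6
A5@7: n1:5  n2:5  n3:5  n4:6  n5:4  n6:4  n7:6  n8:6  n9:2  n10:0  n11:0 → peak 6
A5@8: n1:5  n2:5  n3:5  n4:6  n5:4  n6:4  n7:4  n8:6  n9:2  n10:2  n11:0 → peak 6
A5@9: n1:5  n2:5  n3:5  n4:6  n5:4  n6:4  n7:4  n8:4  n9:2  n10:2  n11:2 → peak 6
Best is A5@5, peak 6.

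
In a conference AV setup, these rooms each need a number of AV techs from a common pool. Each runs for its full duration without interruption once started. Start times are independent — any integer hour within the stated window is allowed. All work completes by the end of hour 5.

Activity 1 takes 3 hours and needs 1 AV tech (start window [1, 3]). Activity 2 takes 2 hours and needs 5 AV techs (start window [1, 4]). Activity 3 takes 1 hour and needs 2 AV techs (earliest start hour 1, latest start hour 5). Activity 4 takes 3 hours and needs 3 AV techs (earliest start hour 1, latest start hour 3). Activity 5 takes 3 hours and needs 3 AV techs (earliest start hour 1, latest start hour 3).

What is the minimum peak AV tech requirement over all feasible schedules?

Early-start (Activity 1@1, Activity 2@1, Activity 3@1, Activity 4@1, Activity 5@1) gives peak 14: h1:14  h2:12  h3:7  h4:0  h5:0.
Shift Activity 2→4, Activity 3→4.
Schedule Activity 1@1, Activity 2@4, Activity 3@4, Activity 4@1, Activity 5@1: h1:7  h2:7  h3:7  h4:7  h5:5 — peak 7.
Total AV tech-hours = 33 over 5 hours ⇒ peak ≥ ⌈33/5⌉ = 7, so 7 is optimal.

7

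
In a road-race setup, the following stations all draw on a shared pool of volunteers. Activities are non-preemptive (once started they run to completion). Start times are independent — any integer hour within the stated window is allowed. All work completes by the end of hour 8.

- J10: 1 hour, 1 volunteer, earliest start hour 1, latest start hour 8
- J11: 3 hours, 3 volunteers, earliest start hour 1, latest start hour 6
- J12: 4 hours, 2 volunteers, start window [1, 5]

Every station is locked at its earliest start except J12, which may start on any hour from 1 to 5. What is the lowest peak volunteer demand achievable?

4

J12@1: h1:6  h2:5  h3:5  h4:2  h5:0  h6:0  h7:0  h8:0 → peak 6
J12@2: h1:4  h2:5  h3:5  h4:2  h5:2  h6:0  h7:0  h8:0 → peak 5
J12@3: h1:4  h2:3  h3:5  h4:2  h5:2  h6:2  h7:0  h8:0 → peak 5
J12@4: h1:4  h2:3  h3:3  h4:2  h5:2  h6:2  h7:2  h8:0 → peak 4
J12@5: h1:4  h2:3  h3:3  h4:0  h5:2  h6:2  h7:2  h8:2 → peak 4
Best is J12@4, peak 4.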